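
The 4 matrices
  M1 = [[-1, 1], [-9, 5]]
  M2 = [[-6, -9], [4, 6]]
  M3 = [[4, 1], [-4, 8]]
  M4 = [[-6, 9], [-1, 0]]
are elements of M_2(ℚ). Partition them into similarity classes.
4 classes: {M1}, {M2}, {M3}, {M4}

Characteristic polynomials: χ_{M1} = (x - 2)^2, χ_{M2} = x^2, χ_{M3} = (x - 6)^2, χ_{M4} = (x + 3)^2.

{M1}: invariant factors (x - 2)^2.

{M2}: invariant factors x^2.

{M3}: invariant factors (x - 6)^2.

{M4}: invariant factors (x + 3)^2.

Matrices are similar if and only if their invariant-factor lists agree; the partition into similarity classes is {M1}, {M2}, {M3}, {M4}.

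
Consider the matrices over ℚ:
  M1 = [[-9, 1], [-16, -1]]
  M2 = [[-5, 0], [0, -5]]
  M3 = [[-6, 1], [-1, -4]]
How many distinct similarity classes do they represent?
2 classes: {M1, M3}, {M2}

Characteristic polynomials: χ_{M1} = (x + 5)^2, χ_{M2} = (x + 5)^2, χ_{M3} = (x + 5)^2.

{M1, M3}: invariant factors (x + 5)^2.

{M2}: invariant factors x + 5, x + 5.

Matrices are similar if and only if their invariant-factor lists agree; the partition into similarity classes is {M1, M3}, {M2}.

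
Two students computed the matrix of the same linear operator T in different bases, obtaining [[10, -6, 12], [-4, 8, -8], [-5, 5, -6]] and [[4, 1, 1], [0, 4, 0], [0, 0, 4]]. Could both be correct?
Two matrices over a field are similar if and only if they have the same invariant factors.

Both A and B have characteristic polynomial (x - 4)^3 and minimal polynomial (x - 4)^2. Computing further, both have invariant factors x - 4, (x - 4)^2. Hence A and B are similar.

Yes.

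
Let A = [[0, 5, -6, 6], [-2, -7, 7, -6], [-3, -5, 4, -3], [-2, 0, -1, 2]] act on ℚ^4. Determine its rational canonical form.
R = [[0, 0, 0, -2], [1, 0, 0, -4], [0, 1, 0, -2], [0, 0, 1, -1]]

The invariant factors of A (the non-unit diagonal entries of the Smith normal form of xI - A over ℚ[x]) are (x + 1)(x^3 + 2x + 2), each dividing the next. The characteristic polynomial is their product, (x + 1)(x^3 + 2x + 2).

The rational canonical form is the block-diagonal matrix of companion matrices C(f_i):
R = [[0, 0, 0, -2], [1, 0, 0, -4], [0, 1, 0, -2], [0, 0, 1, -1]].

Note the characteristic polynomial does not split into linear factors over ℚ, so A has no Jordan form over ℚ; the rational canonical form exists over any field.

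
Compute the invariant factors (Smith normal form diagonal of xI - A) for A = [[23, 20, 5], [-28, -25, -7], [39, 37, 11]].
The Jordan structure of A has elementary divisors (x - 3)^3. Arranging the block sizes at each eigenvalue in decreasing order and taking row products gives the invariant factors.

Invariant factors (smallest first, each dividing the next): (x - 3)^3.

Check: the last factor (x - 3)^3 is the minimal polynomial, and the product (x - 3)^3 is the characteristic polynomial.

(x - 3)^3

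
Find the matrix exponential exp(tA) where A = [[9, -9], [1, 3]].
e^{tA} = [[(3*t + 1)*e^{6*t}, -9*t*e^{6*t}], [t*e^{6*t}, (1 - 3*t)*e^{6*t}]]

A has Jordan form J = [[6, 1], [0, 6]] with A = PJP^{-1}, so e^{tA} = P e^{tJ} P^{-1}.

For a Jordan block J_k(λ), e^{tJ_k(λ)} = e^{λt} · (I + tN + t^2 N^2/2! + ... + t^{k-1} N^{k-1}/(k-1)!) where N is the nilpotent superdiagonal part.

Assembling the blocks and conjugating back gives the entries of e^{tA} as shown above.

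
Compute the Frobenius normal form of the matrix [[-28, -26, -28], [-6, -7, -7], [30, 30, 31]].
The invariant factors of A (the non-unit diagonal entries of the Smith normal form of xI - A over ℚ[x]) are (x + 4)(x^2 + 5), each dividing the next. The characteristic polynomial is their product, (x + 4)(x^2 + 5).

The rational canonical form is the block-diagonal matrix of companion matrices C(f_i):
R = [[0, 0, -20], [1, 0, -5], [0, 1, -4]].

Note the characteristic polynomial does not split into linear factors over ℚ, so A has no Jordan form over ℚ; the rational canonical form exists over any field.

R = [[0, 0, -20], [1, 0, -5], [0, 1, -4]]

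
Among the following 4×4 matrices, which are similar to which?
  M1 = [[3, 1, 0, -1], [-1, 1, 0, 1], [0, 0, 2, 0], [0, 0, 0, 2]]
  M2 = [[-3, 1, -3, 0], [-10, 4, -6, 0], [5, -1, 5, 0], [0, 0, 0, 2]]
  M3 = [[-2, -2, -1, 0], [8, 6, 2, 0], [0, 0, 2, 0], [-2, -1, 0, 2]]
Characteristic polynomials: χ_{M1} = (x - 2)^4, χ_{M2} = (x - 2)^4, χ_{M3} = (x - 2)^4.

{M1, M2}: invariant factors x - 2, x - 2, (x - 2)^2.

{M3}: invariant factors (x - 2)^2, (x - 2)^2.

Matrices are similar if and only if their invariant-factor lists agree; the partition into similarity classes is {M1, M2}, {M3}.

2 classes: {M1, M2}, {M3}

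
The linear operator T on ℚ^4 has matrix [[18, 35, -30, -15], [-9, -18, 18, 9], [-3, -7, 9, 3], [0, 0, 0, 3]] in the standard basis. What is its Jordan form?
The characteristic polynomial is det(xI - A) = (x - 3)^4, so the eigenvalues are 3 (algebraic multiplicity 4).

For λ = 3: rank(A - 3I) = 1, rank((A - 3I)^2) = 0. The eigenspace has dimension 4 - 1 = 3, so there are 3 Jordan blocks; the rank sequence gives block sizes [2, 1, 1].

Assembling the blocks gives the Jordan form J above.

J = [[3, 1, 0, 0], [0, 3, 0, 0], [0, 0, 3, 0], [0, 0, 0, 3]]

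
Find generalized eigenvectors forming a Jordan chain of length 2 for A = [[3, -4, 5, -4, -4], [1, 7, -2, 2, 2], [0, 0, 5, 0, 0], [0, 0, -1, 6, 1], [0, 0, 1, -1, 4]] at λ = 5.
We seek v_1 ∈ ker((A - 5I)^2) \ ker(A - 5I), then set v_{i+1} = (A - 5I) v_i.

One such chain is v_1 = [[2, -2, 0, 0, 1]]^T, v_2 = [[0, 0, 0, 1, -1]]^T. Check: (A - 5I) v_2 = [[0, 0, 0, 0, 0]]^T = 0.

v_1 = [[2, -2, 0, 0, 1]]^T, v_2 = [[0, 0, 0, 1, -1]]^T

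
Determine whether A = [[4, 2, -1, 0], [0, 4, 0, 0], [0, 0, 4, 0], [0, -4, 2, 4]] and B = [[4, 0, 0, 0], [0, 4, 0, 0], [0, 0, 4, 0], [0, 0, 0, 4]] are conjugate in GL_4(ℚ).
No.

Both have characteristic polynomial (x - 4)^4, but the minimal polynomial of A is (x - 4)^2 while the minimal polynomial of B is x - 4. The minimal polynomial is a similarity invariant, so A and B are not similar.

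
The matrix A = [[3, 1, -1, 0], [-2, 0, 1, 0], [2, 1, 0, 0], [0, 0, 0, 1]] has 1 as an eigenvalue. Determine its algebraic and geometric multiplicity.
The characteristic polynomial is (x - 1)^4, so the factor x - 1 appears with exponent 4: the algebraic multiplicity is 4.

rank(A - I) = 1, so the eigenspace has dimension 4 - 1 = 3: the geometric multiplicity is 3.

Since 3 < 4, A is not diagonalizable.

algebraic multiplicity 4, geometric multiplicity 3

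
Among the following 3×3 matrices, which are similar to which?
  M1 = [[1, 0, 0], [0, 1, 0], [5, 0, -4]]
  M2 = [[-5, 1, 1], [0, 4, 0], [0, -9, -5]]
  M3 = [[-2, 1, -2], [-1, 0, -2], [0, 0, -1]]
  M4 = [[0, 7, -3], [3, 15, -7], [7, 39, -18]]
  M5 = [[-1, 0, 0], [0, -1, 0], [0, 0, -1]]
Characteristic polynomials: χ_{M1} = (x - 1)^2(x + 4), χ_{M2} = (x - 4)(x + 5)^2, χ_{M3} = (x + 1)^3, χ_{M4} = (x + 1)^3, χ_{M5} = (x + 1)^3.

{M1}: invariant factors x - 1, (x - 1)(x + 4).

{M2}: invariant factors (x - 4)(x + 5)^2.

{M3}: invariant factors x + 1, (x + 1)^2.

{M4}: invariant factors (x + 1)^3.

{M5}: invariant factors x + 1, x + 1, x + 1.

Matrices are similar if and only if their invariant-factor lists agree; the partition into similarity classes is {M1}, {M2}, {M3}, {M4}, {M5}.

5 classes: {M1}, {M2}, {M3}, {M4}, {M5}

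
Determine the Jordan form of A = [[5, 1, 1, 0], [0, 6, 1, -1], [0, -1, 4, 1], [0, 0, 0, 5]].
J = [[5, 1, 0, 0], [0, 5, 0, 0], [0, 0, 5, 1], [0, 0, 0, 5]]

The characteristic polynomial is det(xI - A) = (x - 5)^4, so the eigenvalues are 5 (algebraic multiplicity 4).

For λ = 5: rank(A - 5I) = 2, rank((A - 5I)^2) = 0. The eigenspace has dimension 4 - 2 = 2, so there are 2 Jordan blocks; the rank sequence gives block sizes [2, 2].

Assembling the blocks gives the Jordan form J above.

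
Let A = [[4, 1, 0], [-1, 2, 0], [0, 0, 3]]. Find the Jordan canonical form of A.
The characteristic polynomial is det(xI - A) = (x - 3)^3, so the eigenvalues are 3 (algebraic multiplicity 3).

For λ = 3: rank(A - 3I) = 1, rank((A - 3I)^2) = 0. The eigenspace has dimension 3 - 1 = 2, so there are 2 Jordan blocks; the rank sequence gives block sizes [2, 1].

Assembling the blocks gives the Jordan form J above.

J = [[3, 1, 0], [0, 3, 0], [0, 0, 3]]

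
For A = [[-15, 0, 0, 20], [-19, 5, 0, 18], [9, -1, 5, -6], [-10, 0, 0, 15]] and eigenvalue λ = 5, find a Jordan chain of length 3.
v_1 = [[1, 2, -1, 1]]^T, v_2 = [[0, -1, 1, 0]]^T, v_3 = [[0, 0, 1, 0]]^T

We seek v_1 ∈ ker((A - 5I)^3) \ ker((A - 5I)^2), then set v_{i+1} = (A - 5I) v_i.

One such chain is v_1 = [[1, 2, -1, 1]]^T, v_2 = [[0, -1, 1, 0]]^T, v_3 = [[0, 0, 1, 0]]^T. Check: (A - 5I) v_3 = [[0, 0, 0, 0]]^T = 0.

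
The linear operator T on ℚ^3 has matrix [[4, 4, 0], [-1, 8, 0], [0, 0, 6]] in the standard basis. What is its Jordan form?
J = [[6, 1, 0], [0, 6, 0], [0, 0, 6]]

The characteristic polynomial is det(xI - A) = (x - 6)^3, so the eigenvalues are 6 (algebraic multiplicity 3).

For λ = 6: rank(A - 6I) = 1, rank((A - 6I)^2) = 0. The eigenspace has dimension 3 - 1 = 2, so there are 2 Jordan blocks; the rank sequence gives block sizes [2, 1].

Assembling the blocks gives the Jordan form J above.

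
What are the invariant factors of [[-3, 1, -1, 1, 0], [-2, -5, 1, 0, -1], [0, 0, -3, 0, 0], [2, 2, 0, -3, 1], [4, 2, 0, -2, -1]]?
The Jordan structure of A has elementary divisors (x + 3)^3, (x + 3)^2. Arranging the block sizes at each eigenvalue in decreasing order and taking row products gives the invariant factors.

Invariant factors (smallest first, each dividing the next): (x + 3)^2, (x + 3)^3.

Check: the last factor (x + 3)^3 is the minimal polynomial, and the product (x + 3)^5 is the characteristic polynomial.

(x + 3)^2, (x + 3)^3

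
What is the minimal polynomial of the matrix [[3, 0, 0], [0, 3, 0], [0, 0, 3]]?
The characteristic polynomial factors as (x - 3)^3. The minimal polynomial is ∏(x - λ)^{k_λ} where k_λ is the size of the largest Jordan block at λ.

For λ = 3: rank(A - 3I) = 0, and the largest Jordan block has size 1 (the smallest k with rank((A - 3I)^k) = rank((A - 3I)^(k+1))).

So m_A(x) = x - 3.

m_A(x) = x - 3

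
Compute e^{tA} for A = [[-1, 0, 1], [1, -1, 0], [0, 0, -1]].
e^{tA} = [[e^{-t}, 0, t*e^{-t}], [t*e^{-t}, e^{-t}, t^2*e^{-t}/2], [0, 0, e^{-t}]]

A has Jordan form J = [[-1, 1, 0], [0, -1, 1], [0, 0, -1]] with A = PJP^{-1}, so e^{tA} = P e^{tJ} P^{-1}.

For a Jordan block J_k(λ), e^{tJ_k(λ)} = e^{λt} · (I + tN + t^2 N^2/2! + ... + t^{k-1} N^{k-1}/(k-1)!) where N is the nilpotent superdiagonal part.

Assembling the blocks and conjugating back gives the entries of e^{tA} as shown above.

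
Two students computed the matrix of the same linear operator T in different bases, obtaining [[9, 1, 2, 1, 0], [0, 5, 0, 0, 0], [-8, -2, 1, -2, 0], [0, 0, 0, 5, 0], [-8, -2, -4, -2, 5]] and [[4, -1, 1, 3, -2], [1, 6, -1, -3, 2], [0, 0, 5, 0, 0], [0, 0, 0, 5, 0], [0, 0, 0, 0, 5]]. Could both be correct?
Yes.

Two matrices over a field are similar if and only if they have the same invariant factors.

Both A and B have characteristic polynomial (x - 5)^5 and minimal polynomial (x - 5)^2. Computing further, both have invariant factors x - 5, x - 5, x - 5, (x - 5)^2. Hence A and B are similar.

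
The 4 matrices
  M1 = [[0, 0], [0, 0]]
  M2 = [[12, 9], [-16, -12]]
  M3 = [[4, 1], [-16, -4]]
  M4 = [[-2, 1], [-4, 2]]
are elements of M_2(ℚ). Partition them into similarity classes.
Characteristic polynomials: χ_{M1} = x^2, χ_{M2} = x^2, χ_{M3} = x^2, χ_{M4} = x^2.

{M1}: invariant factors x, x.

{M2, M3, M4}: invariant factors x^2.

Matrices are similar if and only if their invariant-factor lists agree; the partition into similarity classes is {M1}, {M2, M3, M4}.

2 classes: {M1}, {M2, M3, M4}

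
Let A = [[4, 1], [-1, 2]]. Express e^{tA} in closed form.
e^{tA} = [[(t + 1)*e^{3*t}, t*e^{3*t}], [-t*e^{3*t}, (1 - t)*e^{3*t}]]

A has Jordan form J = [[3, 1], [0, 3]] with A = PJP^{-1}, so e^{tA} = P e^{tJ} P^{-1}.

For a Jordan block J_k(λ), e^{tJ_k(λ)} = e^{λt} · (I + tN + t^2 N^2/2! + ... + t^{k-1} N^{k-1}/(k-1)!) where N is the nilpotent superdiagonal part.

Assembling the blocks and conjugating back gives the entries of e^{tA} as shown above.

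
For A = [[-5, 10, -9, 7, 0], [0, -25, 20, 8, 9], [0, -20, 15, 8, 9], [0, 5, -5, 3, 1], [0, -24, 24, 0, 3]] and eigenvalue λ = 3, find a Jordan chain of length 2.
v_1 = [[0, 1, 1, 0, 1]]^T, v_2 = [[1, 1, 1, 1, 0]]^T

We seek v_1 ∈ ker((A - 3I)^2) \ ker(A - 3I), then set v_{i+1} = (A - 3I) v_i.

One such chain is v_1 = [[0, 1, 1, 0, 1]]^T, v_2 = [[1, 1, 1, 1, 0]]^T. Check: (A - 3I) v_2 = [[0, 0, 0, 0, 0]]^T = 0.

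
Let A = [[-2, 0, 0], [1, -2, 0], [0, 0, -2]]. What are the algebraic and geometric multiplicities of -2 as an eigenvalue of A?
The characteristic polynomial is (x + 2)^3, so the factor x + 2 appears with exponent 3: the algebraic multiplicity is 3.

rank(A + 2I) = 1, so the eigenspace has dimension 3 - 1 = 2: the geometric multiplicity is 2.

Since 2 < 3, A is not diagonalizable.

algebraic multiplicity 3, geometric multiplicity 2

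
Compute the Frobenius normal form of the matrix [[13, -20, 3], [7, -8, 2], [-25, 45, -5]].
R = [[0, 0, -5], [1, 0, 4], [0, 1, 0]]

The invariant factors of A (the non-unit diagonal entries of the Smith normal form of xI - A over ℚ[x]) are x^3 - 4x + 5, each dividing the next. The characteristic polynomial is their product, x^3 - 4x + 5.

The rational canonical form is the block-diagonal matrix of companion matrices C(f_i):
R = [[0, 0, -5], [1, 0, 4], [0, 1, 0]].

Note the characteristic polynomial does not split into linear factors over ℚ, so A has no Jordan form over ℚ; the rational canonical form exists over any field.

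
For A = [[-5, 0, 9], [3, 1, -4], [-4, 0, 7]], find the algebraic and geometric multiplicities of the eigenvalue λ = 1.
The characteristic polynomial is (x - 1)^3, so the factor x - 1 appears with exponent 3: the algebraic multiplicity is 3.

rank(A - I) = 2, so the eigenspace has dimension 3 - 2 = 1: the geometric multiplicity is 1.

Since 1 < 3, A is not diagonalizable.

algebraic multiplicity 3, geometric multiplicity 1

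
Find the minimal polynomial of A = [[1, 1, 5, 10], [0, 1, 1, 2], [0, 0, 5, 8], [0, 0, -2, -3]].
m_A(x) = (x - 1)^3

The characteristic polynomial factors as (x - 1)^4. The minimal polynomial is ∏(x - λ)^{k_λ} where k_λ is the size of the largest Jordan block at λ.

For λ = 1: rank(A - I) = 2, and the largest Jordan block has size 3 (the smallest k with rank((A - I)^k) = rank((A - I)^(k+1))).

So m_A(x) = (x - 1)^3.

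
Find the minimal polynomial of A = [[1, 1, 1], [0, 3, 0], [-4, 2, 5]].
m_A(x) = (x - 3)^2

The characteristic polynomial factors as (x - 3)^3. The minimal polynomial is ∏(x - λ)^{k_λ} where k_λ is the size of the largest Jordan block at λ.

For λ = 3: rank(A - 3I) = 1, and the largest Jordan block has size 2 (the smallest k with rank((A - 3I)^k) = rank((A - 3I)^(k+1))).

So m_A(x) = (x - 3)^2.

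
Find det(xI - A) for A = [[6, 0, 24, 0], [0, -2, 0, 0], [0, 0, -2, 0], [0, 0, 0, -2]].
χ_A(x) = (x - 6)(x + 2)^3

xI - A = [[x - 6, 0, -24, 0], [0, x + 2, 0, 0], [0, 0, x + 2, 0], [0, 0, 0, x + 2]].

Expanding det(xI - A) along the first row:
det(xI - A) = + (x - 6)·det([[x + 2, 0, 0], [0, x + 2, 0], [0, 0, x + 2]]) - (0)·det([[0, 0, 0], [0, x + 2, 0], [0, 0, x + 2]]) + (-24)·det([[0, x + 2, 0], [0, 0, 0], [0, 0, x + 2]]) - (0)·det([[0, x + 2, 0], [0, 0, x + 2], [0, 0, 0]]).

Evaluating gives χ_A(x) = x^4 - 24x^2 - 64x - 48 = (x - 6)(x + 2)^3.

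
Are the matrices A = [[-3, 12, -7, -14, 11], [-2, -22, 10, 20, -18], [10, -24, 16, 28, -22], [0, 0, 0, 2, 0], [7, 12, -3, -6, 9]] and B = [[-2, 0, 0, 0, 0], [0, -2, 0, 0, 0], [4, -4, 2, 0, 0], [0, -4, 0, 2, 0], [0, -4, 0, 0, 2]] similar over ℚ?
Both have characteristic polynomial (x - 2)^3(x + 2)^2, but the minimal polynomial of A is (x - 2)(x + 2)^2 while the minimal polynomial of B is (x - 2)(x + 2). The minimal polynomial is a similarity invariant, so A and B are not similar.

No.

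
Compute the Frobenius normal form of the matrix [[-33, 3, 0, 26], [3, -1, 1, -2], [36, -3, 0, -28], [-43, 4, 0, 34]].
R = [[0, 0, 0, 0], [1, 0, 0, 3], [0, 1, 0, 3], [0, 0, 1, 0]]

The invariant factors of A (the non-unit diagonal entries of the Smith normal form of xI - A over ℚ[x]) are x(x^3 - 3x - 3), each dividing the next. The characteristic polynomial is their product, x(x^3 - 3x - 3).

The rational canonical form is the block-diagonal matrix of companion matrices C(f_i):
R = [[0, 0, 0, 0], [1, 0, 0, 3], [0, 1, 0, 3], [0, 0, 1, 0]].

Note the characteristic polynomial does not split into linear factors over ℚ, so A has no Jordan form over ℚ; the rational canonical form exists over any field.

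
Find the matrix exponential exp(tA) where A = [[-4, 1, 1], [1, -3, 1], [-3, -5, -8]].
e^{tA} = [[(-t^2/2 + t + 1)*e^{-5*t}, t*(1 - t)*e^{-5*t}, t*(2 - t)*e^{-5*t}/2], [t*e^{-5*t}, (2*t + 1)*e^{-5*t}, t*e^{-5*t}], [t*(t - 6)*e^{-5*t}/2, t*(t - 5)*e^{-5*t}, (t^2 - 6*t + 2)*e^{-5*t}/2]]

A has Jordan form J = [[-5, 1, 0], [0, -5, 1], [0, 0, -5]] with A = PJP^{-1}, so e^{tA} = P e^{tJ} P^{-1}.

For a Jordan block J_k(λ), e^{tJ_k(λ)} = e^{λt} · (I + tN + t^2 N^2/2! + ... + t^{k-1} N^{k-1}/(k-1)!) where N is the nilpotent superdiagonal part.

Assembling the blocks and conjugating back gives the entries of e^{tA} as shown above.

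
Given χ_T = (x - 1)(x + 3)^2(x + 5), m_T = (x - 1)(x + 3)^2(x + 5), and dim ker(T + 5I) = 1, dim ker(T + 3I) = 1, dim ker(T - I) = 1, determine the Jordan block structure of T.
λ = -5: algebraic multiplicity 1 (exponent in χ_T), largest block size 1 (exponent in m_T), 1 block (geometric multiplicity). This forces block sizes [1].
λ = -3: algebraic multiplicity 2 (exponent in χ_T), largest block size 2 (exponent in m_T), 1 block (geometric multiplicity). This forces block sizes [2].
λ = 1: algebraic multiplicity 1 (exponent in χ_T), largest block size 1 (exponent in m_T), 1 block (geometric multiplicity). This forces block sizes [1].

Jordan blocks: (-5, 1), (-3, 2), (1, 1)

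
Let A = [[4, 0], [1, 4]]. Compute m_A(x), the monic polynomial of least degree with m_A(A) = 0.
The characteristic polynomial factors as (x - 4)^2. The minimal polynomial is ∏(x - λ)^{k_λ} where k_λ is the size of the largest Jordan block at λ.

For λ = 4: rank(A - 4I) = 1, and the largest Jordan block has size 2 (the smallest k with rank((A - 4I)^k) = rank((A - 4I)^(k+1))).

So m_A(x) = (x - 4)^2.

m_A(x) = (x - 4)^2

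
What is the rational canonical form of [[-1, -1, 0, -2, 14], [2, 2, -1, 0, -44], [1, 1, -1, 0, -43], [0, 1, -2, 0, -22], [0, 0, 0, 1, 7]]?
R = [[0, 0, 0, 0, 27], [1, 0, 0, 0, -45], [0, 1, 0, 0, 42], [0, 0, 1, 0, -22], [0, 0, 0, 1, 7]]

The invariant factors of A (the non-unit diagonal entries of the Smith normal form of xI - A over ℚ[x]) are (x - 3)(x^2 - 2x + 3)^2, each dividing the next. The characteristic polynomial is their product, (x - 3)(x^2 - 2x + 3)^2.

The rational canonical form is the block-diagonal matrix of companion matrices C(f_i):
R = [[0, 0, 0, 0, 27], [1, 0, 0, 0, -45], [0, 1, 0, 0, 42], [0, 0, 1, 0, -22], [0, 0, 0, 1, 7]].

Note the characteristic polynomial does not split into linear factors over ℚ, so A has no Jordan form over ℚ; the rational canonical form exists over any field.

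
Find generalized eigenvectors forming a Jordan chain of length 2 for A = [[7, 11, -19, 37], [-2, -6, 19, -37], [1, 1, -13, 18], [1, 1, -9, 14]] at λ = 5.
v_1 = [[3, -2, 1, 1]]^T, v_2 = [[2, -2, 1, 1]]^T

We seek v_1 ∈ ker((A - 5I)^2) \ ker(A - 5I), then set v_{i+1} = (A - 5I) v_i.

One such chain is v_1 = [[3, -2, 1, 1]]^T, v_2 = [[2, -2, 1, 1]]^T. Check: (A - 5I) v_2 = [[0, 0, 0, 0]]^T = 0.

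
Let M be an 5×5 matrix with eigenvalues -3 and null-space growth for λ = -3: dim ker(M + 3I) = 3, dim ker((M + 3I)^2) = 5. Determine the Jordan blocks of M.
Jordan blocks: (-3, 2), (-3, 2), (-3, 1)

λ = -3: successive nullity increments [3, 2] count blocks of size ≥ k; block sizes are [2, 2, 1].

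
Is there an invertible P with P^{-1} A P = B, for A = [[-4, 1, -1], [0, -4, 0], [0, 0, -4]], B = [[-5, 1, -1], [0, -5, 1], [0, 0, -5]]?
trace(A) = -12 but trace(B) = -15. The trace is a similarity invariant, so A and B are not similar.

No.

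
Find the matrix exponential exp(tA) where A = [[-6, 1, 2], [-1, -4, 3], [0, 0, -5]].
e^{tA} = [[(1 - t)*e^{-5*t}, t*e^{-5*t}, t*(t + 4)*e^{-5*t}/2], [-t*e^{-5*t}, (t + 1)*e^{-5*t}, t*(t + 6)*e^{-5*t}/2], [0, 0, e^{-5*t}]]

A has Jordan form J = [[-5, 1, 0], [0, -5, 1], [0, 0, -5]] with A = PJP^{-1}, so e^{tA} = P e^{tJ} P^{-1}.

For a Jordan block J_k(λ), e^{tJ_k(λ)} = e^{λt} · (I + tN + t^2 N^2/2! + ... + t^{k-1} N^{k-1}/(k-1)!) where N is the nilpotent superdiagonal part.

Assembling the blocks and conjugating back gives the entries of e^{tA} as shown above.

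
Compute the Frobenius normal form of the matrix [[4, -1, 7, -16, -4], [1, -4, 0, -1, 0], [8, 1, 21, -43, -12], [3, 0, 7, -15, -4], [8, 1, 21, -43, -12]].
The invariant factors of A (the non-unit diagonal entries of the Smith normal form of xI - A over ℚ[x]) are x^2 + 3x - 3, x(x^2 + 3x - 3), each dividing the next. The characteristic polynomial is their product, x(x^2 + 3x - 3)^2.

The rational canonical form is the block-diagonal matrix of companion matrices C(f_i):
R = [[0, 3, 0, 0, 0], [1, -3, 0, 0, 0], [0, 0, 0, 0, 0], [0, 0, 1, 0, 3], [0, 0, 0, 1, -3]].

Note the characteristic polynomial does not split into linear factors over ℚ, so A has no Jordan form over ℚ; the rational canonical form exists over any field.

R = [[0, 3, 0, 0, 0], [1, -3, 0, 0, 0], [0, 0, 0, 0, 0], [0, 0, 1, 0, 3], [0, 0, 0, 1, -3]]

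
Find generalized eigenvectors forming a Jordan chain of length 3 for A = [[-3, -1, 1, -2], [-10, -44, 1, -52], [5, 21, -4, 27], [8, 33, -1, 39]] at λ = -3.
We seek v_1 ∈ ker((A + 3I)^3) \ ker((A + 3I)^2), then set v_{i+1} = (A + 3I) v_i.

One such chain is v_1 = [[0, 1, 0, -1]]^T, v_2 = [[1, 11, -6, -9]]^T, v_3 = [[1, 1, -1, -1]]^T. Check: (A + 3I) v_3 = [[0, 0, 0, 0]]^T = 0.

v_1 = [[0, 1, 0, -1]]^T, v_2 = [[1, 11, -6, -9]]^T, v_3 = [[1, 1, -1, -1]]^T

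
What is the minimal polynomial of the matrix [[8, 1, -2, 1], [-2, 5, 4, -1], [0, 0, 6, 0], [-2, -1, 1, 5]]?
m_A(x) = (x - 6)^3

The characteristic polynomial factors as (x - 6)^4. The minimal polynomial is ∏(x - λ)^{k_λ} where k_λ is the size of the largest Jordan block at λ.

For λ = 6: rank(A - 6I) = 2, and the largest Jordan block has size 3 (the smallest k with rank((A - 6I)^k) = rank((A - 6I)^(k+1))).

So m_A(x) = (x - 6)^3.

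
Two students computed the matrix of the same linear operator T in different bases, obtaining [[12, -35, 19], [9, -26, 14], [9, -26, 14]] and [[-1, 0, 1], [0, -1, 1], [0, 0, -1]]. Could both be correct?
trace(A) = 0 but trace(B) = -3. The trace is a similarity invariant, so A and B are not similar.

No.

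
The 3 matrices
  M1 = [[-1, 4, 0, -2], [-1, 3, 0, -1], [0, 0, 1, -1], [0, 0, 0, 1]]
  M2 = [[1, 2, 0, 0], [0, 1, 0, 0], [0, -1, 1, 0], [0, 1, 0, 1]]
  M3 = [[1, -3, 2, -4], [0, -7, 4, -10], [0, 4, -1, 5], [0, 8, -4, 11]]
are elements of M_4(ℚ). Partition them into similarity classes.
2 classes: {M1, M3}, {M2}

Characteristic polynomials: χ_{M1} = (x - 1)^4, χ_{M2} = (x - 1)^4, χ_{M3} = (x - 1)^4.

{M1, M3}: invariant factors (x - 1)^2, (x - 1)^2.

{M2}: invariant factors x - 1, x - 1, (x - 1)^2.

Matrices are similar if and only if their invariant-factor lists agree; the partition into similarity classes is {M1, M3}, {M2}.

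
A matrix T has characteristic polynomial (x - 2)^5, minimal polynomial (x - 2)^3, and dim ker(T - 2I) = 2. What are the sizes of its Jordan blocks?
λ = 2: algebraic multiplicity 5 (exponent in χ_T), largest block size 3 (exponent in m_T), 2 blocks (geometric multiplicity). These force block sizes [3, 2].

Jordan blocks: (2, 3), (2, 2)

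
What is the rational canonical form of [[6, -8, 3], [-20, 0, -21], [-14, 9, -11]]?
The invariant factors of A (the non-unit diagonal entries of the Smith normal form of xI - A over ℚ[x]) are (x + 2)(x^2 + 3x - 1), each dividing the next. The characteristic polynomial is their product, (x + 2)(x^2 + 3x - 1).

The rational canonical form is the block-diagonal matrix of companion matrices C(f_i):
R = [[0, 0, 2], [1, 0, -5], [0, 1, -5]].

Note the characteristic polynomial does not split into linear factors over ℚ, so A has no Jordan form over ℚ; the rational canonical form exists over any field.

R = [[0, 0, 2], [1, 0, -5], [0, 1, -5]]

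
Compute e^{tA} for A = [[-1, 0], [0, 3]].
A has Jordan form J = [[-1, 0], [0, 3]] with A = PJP^{-1}, so e^{tA} = P e^{tJ} P^{-1}.

For a Jordan block J_k(λ), e^{tJ_k(λ)} = e^{λt} · (I + tN + t^2 N^2/2! + ... + t^{k-1} N^{k-1}/(k-1)!) where N is the nilpotent superdiagonal part.

Assembling the blocks and conjugating back gives the entries of e^{tA} as shown above.

e^{tA} = [[e^{-t}, 0], [0, e^{3*t}]]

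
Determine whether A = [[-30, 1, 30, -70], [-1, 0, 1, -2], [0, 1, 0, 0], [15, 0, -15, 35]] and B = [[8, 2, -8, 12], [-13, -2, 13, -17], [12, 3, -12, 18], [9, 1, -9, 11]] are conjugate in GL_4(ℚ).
No.

Both have characteristic polynomial x^3(x - 5), but the minimal polynomial of A is x^3(x - 5) while the minimal polynomial of B is x^2(x - 5). The minimal polynomial is a similarity invariant, so A and B are not similar.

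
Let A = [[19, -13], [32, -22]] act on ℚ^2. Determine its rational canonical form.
The invariant factors of A (the non-unit diagonal entries of the Smith normal form of xI - A over ℚ[x]) are x^2 + 3x - 2, each dividing the next. The characteristic polynomial is their product, x^2 + 3x - 2.

The rational canonical form is the block-diagonal matrix of companion matrices C(f_i):
R = [[0, 2], [1, -3]].

Note the characteristic polynomial does not split into linear factors over ℚ, so A has no Jordan form over ℚ; the rational canonical form exists over any field.

R = [[0, 2], [1, -3]]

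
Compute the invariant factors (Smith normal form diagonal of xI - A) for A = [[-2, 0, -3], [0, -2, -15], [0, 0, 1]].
The Jordan structure of A has elementary divisors (x + 2), (x + 2), (x - 1). Arranging the block sizes at each eigenvalue in decreasing order and taking row products gives the invariant factors.

Invariant factors (smallest first, each dividing the next): x + 2, (x - 1)(x + 2).

Check: the last factor (x - 1)(x + 2) is the minimal polynomial, and the product (x - 1)(x + 2)^2 is the characteristic polynomial.

x + 2, (x - 1)(x + 2)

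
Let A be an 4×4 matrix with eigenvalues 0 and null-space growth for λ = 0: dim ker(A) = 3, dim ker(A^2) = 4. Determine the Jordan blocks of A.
λ = 0: successive nullity increments [3, 1] count blocks of size ≥ k; block sizes are [2, 1, 1].

Jordan blocks: (0, 2), (0, 1), (0, 1)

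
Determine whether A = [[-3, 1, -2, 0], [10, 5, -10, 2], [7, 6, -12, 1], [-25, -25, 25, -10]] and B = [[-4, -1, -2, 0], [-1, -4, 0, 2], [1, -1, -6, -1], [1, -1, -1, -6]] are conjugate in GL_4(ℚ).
Two matrices over a field are similar if and only if they have the same invariant factors.

Both A and B have characteristic polynomial (x + 5)^4 and minimal polynomial (x + 5)^2. Computing further, both have invariant factors (x + 5)^2, (x + 5)^2. Hence A and B are similar.

Yes.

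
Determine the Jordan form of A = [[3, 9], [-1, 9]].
The characteristic polynomial is det(xI - A) = (x - 6)^2, so the eigenvalues are 6 (algebraic multiplicity 2).

For λ = 6: rank(A - 6I) = 1, rank((A - 6I)^2) = 0. The eigenspace has dimension 2 - 1 = 1, so there is 1 Jordan block; the rank sequence gives block sizes [2].

Assembling the blocks gives the Jordan form J above.

J = [[6, 1], [0, 6]]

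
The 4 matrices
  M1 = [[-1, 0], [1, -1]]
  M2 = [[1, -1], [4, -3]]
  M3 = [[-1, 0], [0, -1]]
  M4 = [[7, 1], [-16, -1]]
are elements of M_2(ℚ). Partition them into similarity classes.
Characteristic polynomials: χ_{M1} = (x + 1)^2, χ_{M2} = (x + 1)^2, χ_{M3} = (x + 1)^2, χ_{M4} = (x - 3)^2.

{M1, M2}: invariant factors (x + 1)^2.

{M3}: invariant factors x + 1, x + 1.

{M4}: invariant factors (x - 3)^2.

Matrices are similar if and only if their invariant-factor lists agree; the partition into similarity classes is {M1, M2}, {M3}, {M4}.

3 classes: {M1, M2}, {M3}, {M4}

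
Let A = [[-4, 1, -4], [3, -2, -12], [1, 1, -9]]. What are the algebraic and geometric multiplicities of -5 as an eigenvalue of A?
algebraic multiplicity 3, geometric multiplicity 2

The characteristic polynomial is (x + 5)^3, so the factor x + 5 appears with exponent 3: the algebraic multiplicity is 3.

rank(A + 5I) = 1, so the eigenspace has dimension 3 - 1 = 2: the geometric multiplicity is 2.

Since 2 < 3, A is not diagonalizable.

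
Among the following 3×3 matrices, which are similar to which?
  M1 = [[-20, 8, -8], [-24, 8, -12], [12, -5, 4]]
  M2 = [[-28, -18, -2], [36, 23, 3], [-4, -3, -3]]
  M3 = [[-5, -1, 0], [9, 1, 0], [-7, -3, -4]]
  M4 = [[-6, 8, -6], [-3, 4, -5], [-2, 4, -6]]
1 class: {M1, M2, M3, M4}

Characteristic polynomials: χ_{M1} = (x + 2)^2(x + 4), χ_{M2} = (x + 2)^2(x + 4), χ_{M3} = (x + 2)^2(x + 4), χ_{M4} = (x + 2)^2(x + 4).

{M1, M2, M3, M4}: invariant factors (x + 2)^2(x + 4).

Matrices are similar if and only if their invariant-factor lists agree; the partition into similarity classes is {M1, M2, M3, M4}.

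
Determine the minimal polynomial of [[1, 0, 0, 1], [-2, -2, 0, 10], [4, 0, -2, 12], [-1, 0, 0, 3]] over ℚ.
The characteristic polynomial factors as (x - 2)^2(x + 2)^2. The minimal polynomial is ∏(x - λ)^{k_λ} where k_λ is the size of the largest Jordan block at λ.

For λ = -2: rank(A + 2I) = 2, and the largest Jordan block has size 1 (the smallest k with rank((A + 2I)^k) = rank((A + 2I)^(k+1))).
For λ = 2: rank(A - 2I) = 3, and the largest Jordan block has size 2 (the smallest k with rank((A - 2I)^k) = rank((A - 2I)^(k+1))).

So m_A(x) = (x - 2)^2(x + 2).

m_A(x) = (x - 2)^2(x + 2)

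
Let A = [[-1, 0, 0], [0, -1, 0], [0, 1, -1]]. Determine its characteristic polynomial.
xI - A = [[x + 1, 0, 0], [0, x + 1, 0], [0, -1, x + 1]].

Expanding det(xI - A) along the first row:
det(xI - A) = + (x + 1)·det([[x + 1, 0], [-1, x + 1]]) - (0)·det([[0, 0], [0, x + 1]]) + (0)·det([[0, x + 1], [0, -1]]).

Evaluating gives χ_A(x) = x^3 + 3x^2 + 3x + 1 = (x + 1)^3.

χ_A(x) = (x + 1)^3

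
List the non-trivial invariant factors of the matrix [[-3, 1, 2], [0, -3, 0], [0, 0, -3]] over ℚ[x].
The Jordan structure of A has elementary divisors (x + 3)^2, (x + 3). Arranging the block sizes at each eigenvalue in decreasing order and taking row products gives the invariant factors.

Invariant factors (smallest first, each dividing the next): x + 3, (x + 3)^2.

Check: the last factor (x + 3)^2 is the minimal polynomial, and the product (x + 3)^3 is the characteristic polynomial.

x + 3, (x + 3)^2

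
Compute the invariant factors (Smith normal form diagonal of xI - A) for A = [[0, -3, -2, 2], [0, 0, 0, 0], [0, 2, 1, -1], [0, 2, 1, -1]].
The Jordan structure of A has elementary divisors x^2, x^2. Arranging the block sizes at each eigenvalue in decreasing order and taking row products gives the invariant factors.

Invariant factors (smallest first, each dividing the next): x^2, x^2.

Check: the last factor x^2 is the minimal polynomial, and the product x^4 is the characteristic polynomial.

x^2, x^2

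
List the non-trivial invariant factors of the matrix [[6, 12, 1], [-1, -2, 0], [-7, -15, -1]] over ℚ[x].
The Jordan structure of A has elementary divisors (x - 1)^3. Arranging the block sizes at each eigenvalue in decreasing order and taking row products gives the invariant factors.

Invariant factors (smallest first, each dividing the next): (x - 1)^3.

Check: the last factor (x - 1)^3 is the minimal polynomial, and the product (x - 1)^3 is the characteristic polynomial.

(x - 1)^3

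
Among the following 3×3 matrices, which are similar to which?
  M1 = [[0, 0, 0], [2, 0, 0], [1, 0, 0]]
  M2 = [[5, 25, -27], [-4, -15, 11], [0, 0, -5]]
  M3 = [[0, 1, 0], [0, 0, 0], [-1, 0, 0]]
3 classes: {M1}, {M2}, {M3}

Characteristic polynomials: χ_{M1} = x^3, χ_{M2} = (x + 5)^3, χ_{M3} = x^3.

{M1}: invariant factors x, x^2.

{M2}: invariant factors (x + 5)^3.

{M3}: invariant factors x^3.

Matrices are similar if and only if their invariant-factor lists agree; the partition into similarity classes is {M1}, {M2}, {M3}.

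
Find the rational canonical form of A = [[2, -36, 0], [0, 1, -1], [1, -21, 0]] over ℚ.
The invariant factors of A (the non-unit diagonal entries of the Smith normal form of xI - A over ℚ[x]) are (x - 6)(x^2 + 3x - 1), each dividing the next. The characteristic polynomial is their product, (x - 6)(x^2 + 3x - 1).

The rational canonical form is the block-diagonal matrix of companion matrices C(f_i):
R = [[0, 0, -6], [1, 0, 19], [0, 1, 3]].

Note the characteristic polynomial does not split into linear factors over ℚ, so A has no Jordan form over ℚ; the rational canonical form exists over any field.

R = [[0, 0, -6], [1, 0, 19], [0, 1, 3]]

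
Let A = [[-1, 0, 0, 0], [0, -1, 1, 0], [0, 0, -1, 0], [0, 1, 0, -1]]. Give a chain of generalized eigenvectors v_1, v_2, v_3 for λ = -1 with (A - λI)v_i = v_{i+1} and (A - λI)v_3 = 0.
v_1 = [[0, 0, 1, 1]]^T, v_2 = [[0, 1, 0, 0]]^T, v_3 = [[0, 0, 0, 1]]^T

We seek v_1 ∈ ker((A + I)^3) \ ker((A + I)^2), then set v_{i+1} = (A + I) v_i.

One such chain is v_1 = [[0, 0, 1, 1]]^T, v_2 = [[0, 1, 0, 0]]^T, v_3 = [[0, 0, 0, 1]]^T. Check: (A + I) v_3 = [[0, 0, 0, 0]]^T = 0.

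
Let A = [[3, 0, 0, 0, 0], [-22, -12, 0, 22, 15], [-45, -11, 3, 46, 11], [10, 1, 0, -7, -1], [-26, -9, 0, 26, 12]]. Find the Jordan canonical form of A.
The characteristic polynomial is det(xI - A) = (x - 3)^3(x + 5)^2, so the eigenvalues are -5 (algebraic multiplicity 2), 3 (algebraic multiplicity 3).

For λ = -5: rank(A + 5I) = 4, rank((A + 5I)^2) = 3. The eigenspace has dimension 5 - 4 = 1, so there is 1 Jordan block; the rank sequence gives block sizes [2].

For λ = 3: rank(A - 3I) = 3, rank((A - 3I)^2) = 2. The eigenspace has dimension 5 - 3 = 2, so there are 2 Jordan blocks; the rank sequence gives block sizes [2, 1].

Assembling the blocks gives the Jordan form J above.

J = [[-5, 1, 0, 0, 0], [0, -5, 0, 0, 0], [0, 0, 3, 1, 0], [0, 0, 0, 3, 0], [0, 0, 0, 0, 3]]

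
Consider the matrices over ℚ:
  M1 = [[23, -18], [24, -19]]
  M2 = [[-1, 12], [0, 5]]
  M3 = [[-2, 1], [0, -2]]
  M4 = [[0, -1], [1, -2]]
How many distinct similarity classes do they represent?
Characteristic polynomials: χ_{M1} = (x - 5)(x + 1), χ_{M2} = (x - 5)(x + 1), χ_{M3} = (x + 2)^2, χ_{M4} = (x + 1)^2.

{M1, M2}: invariant factors (x - 5)(x + 1).

{M3}: invariant factors (x + 2)^2.

{M4}: invariant factors (x + 1)^2.

Matrices are similar if and only if their invariant-factor lists agree; the partition into similarity classes is {M1, M2}, {M3}, {M4}.

3 classes: {M1, M2}, {M3}, {M4}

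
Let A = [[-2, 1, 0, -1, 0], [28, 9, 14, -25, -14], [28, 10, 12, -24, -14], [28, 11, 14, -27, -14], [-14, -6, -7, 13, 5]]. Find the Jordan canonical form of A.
The characteristic polynomial is det(xI - A) = (x - 5)(x + 2)^4, so the eigenvalues are -2 (algebraic multiplicity 4), 5 (algebraic multiplicity 1).

For λ = -2: rank(A + 2I) = 2, rank((A + 2I)^2) = 1. The eigenspace has dimension 5 - 2 = 3, so there are 3 Jordan blocks; the rank sequence gives block sizes [2, 1, 1].

For λ = 5: algebraic multiplicity 1 gives one 1×1 block.

Assembling the blocks gives the Jordan form J above.

J = [[-2, 1, 0, 0, 0], [0, -2, 0, 0, 0], [0, 0, -2, 0, 0], [0, 0, 0, -2, 0], [0, 0, 0, 0, 5]]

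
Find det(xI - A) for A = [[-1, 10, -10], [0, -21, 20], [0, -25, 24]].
χ_A(x) = (x - 4)(x + 1)^2

xI - A = [[x + 1, -10, 10], [0, x + 21, -20], [0, 25, x - 24]].

Expanding det(xI - A) along the first row:
det(xI - A) = + (x + 1)·det([[x + 21, -20], [25, x - 24]]) - (-10)·det([[0, -20], [0, x - 24]]) + (10)·det([[0, x + 21], [0, 25]]).

Evaluating gives χ_A(x) = x^3 - 2x^2 - 7x - 4 = (x - 4)(x + 1)^2.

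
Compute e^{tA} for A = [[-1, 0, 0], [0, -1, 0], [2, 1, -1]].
A has Jordan form J = [[-1, 1, 0], [0, -1, 0], [0, 0, -1]] with A = PJP^{-1}, so e^{tA} = P e^{tJ} P^{-1}.

For a Jordan block J_k(λ), e^{tJ_k(λ)} = e^{λt} · (I + tN + t^2 N^2/2! + ... + t^{k-1} N^{k-1}/(k-1)!) where N is the nilpotent superdiagonal part.

Assembling the blocks and conjugating back gives the entries of e^{tA} as shown above.

e^{tA} = [[e^{-t}, 0, 0], [0, e^{-t}, 0], [2*t*e^{-t}, t*e^{-t}, e^{-t}]]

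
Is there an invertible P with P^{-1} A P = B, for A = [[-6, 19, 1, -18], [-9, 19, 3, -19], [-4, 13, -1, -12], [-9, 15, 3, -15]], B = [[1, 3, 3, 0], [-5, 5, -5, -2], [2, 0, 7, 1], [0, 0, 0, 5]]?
No.

trace(A) = -3 but trace(B) = 18. The trace is a similarity invariant, so A and B are not similar.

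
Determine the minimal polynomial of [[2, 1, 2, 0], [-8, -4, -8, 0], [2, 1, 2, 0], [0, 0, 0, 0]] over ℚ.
The characteristic polynomial factors as x^4. The minimal polynomial is ∏(x - λ)^{k_λ} where k_λ is the size of the largest Jordan block at λ.

For λ = 0: rank(A) = 1, and the largest Jordan block has size 2 (the smallest k with rank(A^k) = rank(A^(k+1))).

So m_A(x) = x^2.

m_A(x) = x^2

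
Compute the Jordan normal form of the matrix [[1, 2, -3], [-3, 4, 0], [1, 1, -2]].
J = [[1, 1, 0], [0, 1, 1], [0, 0, 1]]

The characteristic polynomial is det(xI - A) = (x - 1)^3, so the eigenvalues are 1 (algebraic multiplicity 3).

For λ = 1: rank(A - I) = 2, rank((A - I)^2) = 1, rank((A - I)^3) = 0. The eigenspace has dimension 3 - 2 = 1, so there is 1 Jordan block; the rank sequence gives block sizes [3].

Assembling the blocks gives the Jordan form J above.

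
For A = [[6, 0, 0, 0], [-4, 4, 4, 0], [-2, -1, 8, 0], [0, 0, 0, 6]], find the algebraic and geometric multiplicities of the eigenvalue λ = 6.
algebraic multiplicity 4, geometric multiplicity 3

The characteristic polynomial is (x - 6)^4, so the factor x - 6 appears with exponent 4: the algebraic multiplicity is 4.

rank(A - 6I) = 1, so the eigenspace has dimension 4 - 1 = 3: the geometric multiplicity is 3.

Since 3 < 4, A is not diagonalizable.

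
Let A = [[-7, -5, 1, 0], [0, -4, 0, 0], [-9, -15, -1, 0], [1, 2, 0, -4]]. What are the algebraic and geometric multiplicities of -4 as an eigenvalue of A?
algebraic multiplicity 4, geometric multiplicity 2

The characteristic polynomial is (x + 4)^4, so the factor x + 4 appears with exponent 4: the algebraic multiplicity is 4.

rank(A + 4I) = 2, so the eigenspace has dimension 4 - 2 = 2: the geometric multiplicity is 2.

Since 2 < 4, A is not diagonalizable.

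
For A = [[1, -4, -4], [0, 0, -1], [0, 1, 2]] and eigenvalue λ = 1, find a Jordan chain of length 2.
v_1 = [[1, 2, -1]]^T, v_2 = [[-4, -1, 1]]^T

We seek v_1 ∈ ker((A - I)^2) \ ker(A - I), then set v_{i+1} = (A - I) v_i.

One such chain is v_1 = [[1, 2, -1]]^T, v_2 = [[-4, -1, 1]]^T. Check: (A - I) v_2 = [[0, 0, 0]]^T = 0.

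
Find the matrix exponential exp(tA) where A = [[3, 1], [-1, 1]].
e^{tA} = [[(t + 1)*e^{2*t}, t*e^{2*t}], [-t*e^{2*t}, (1 - t)*e^{2*t}]]

A has Jordan form J = [[2, 1], [0, 2]] with A = PJP^{-1}, so e^{tA} = P e^{tJ} P^{-1}.

For a Jordan block J_k(λ), e^{tJ_k(λ)} = e^{λt} · (I + tN + t^2 N^2/2! + ... + t^{k-1} N^{k-1}/(k-1)!) where N is the nilpotent superdiagonal part.

Assembling the blocks and conjugating back gives the entries of e^{tA} as shown above.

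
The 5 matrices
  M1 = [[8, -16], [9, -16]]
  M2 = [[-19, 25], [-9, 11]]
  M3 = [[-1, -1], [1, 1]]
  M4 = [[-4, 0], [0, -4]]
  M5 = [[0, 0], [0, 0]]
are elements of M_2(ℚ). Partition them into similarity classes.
Characteristic polynomials: χ_{M1} = (x + 4)^2, χ_{M2} = (x + 4)^2, χ_{M3} = x^2, χ_{M4} = (x + 4)^2, χ_{M5} = x^2.

{M1, M2}: invariant factors (x + 4)^2.

{M3}: invariant factors x^2.

{M4}: invariant factors x + 4, x + 4.

{M5}: invariant factors x, x.

Matrices are similar if and only if their invariant-factor lists agree; the partition into similarity classes is {M1, M2}, {M3}, {M4}, {M5}.

4 classes: {M1, M2}, {M3}, {M4}, {M5}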